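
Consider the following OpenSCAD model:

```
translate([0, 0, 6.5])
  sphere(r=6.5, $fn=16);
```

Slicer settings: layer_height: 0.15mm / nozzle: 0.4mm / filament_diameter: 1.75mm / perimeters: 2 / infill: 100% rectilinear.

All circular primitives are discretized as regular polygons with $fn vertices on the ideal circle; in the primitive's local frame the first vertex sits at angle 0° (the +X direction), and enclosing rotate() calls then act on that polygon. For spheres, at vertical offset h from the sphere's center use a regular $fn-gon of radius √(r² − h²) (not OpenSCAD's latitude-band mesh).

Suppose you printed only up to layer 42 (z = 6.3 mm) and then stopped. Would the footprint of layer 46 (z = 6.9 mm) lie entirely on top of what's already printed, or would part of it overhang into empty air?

entirely on top

Compare the two slices. At z = 6.3: the r=6.5 sphere slices to a regular 16-gon of circumradius 6.497 (√(r²−h²) with h=0.2 from center) (area = (16/2)·6.497²·sin(360°/16) = 129.22 mm²). At z = 6.9: the r=6.5 sphere slices to a regular 16-gon of circumradius 6.488 (√(r²−h²) with h=0.4 from center) (area = (16/2)·6.488²·sin(360°/16) = 128.86 mm²). Checking containment: the cross-section at z = 6.9 is a subset of the cross-section at z = 6.3.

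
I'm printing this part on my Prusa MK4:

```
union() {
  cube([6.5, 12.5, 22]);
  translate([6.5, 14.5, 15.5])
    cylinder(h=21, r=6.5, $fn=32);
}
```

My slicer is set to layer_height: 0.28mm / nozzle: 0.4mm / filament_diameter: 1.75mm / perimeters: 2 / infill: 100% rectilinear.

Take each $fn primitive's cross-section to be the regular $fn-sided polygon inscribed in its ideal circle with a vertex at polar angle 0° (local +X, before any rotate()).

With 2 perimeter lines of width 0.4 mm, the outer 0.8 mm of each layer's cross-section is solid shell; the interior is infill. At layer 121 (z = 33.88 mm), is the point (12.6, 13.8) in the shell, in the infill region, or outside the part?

shell

At z = 33.88 mm: the cube is not intersected at this z (z outside [0, 22]); the cylinder at (6.5, 14.5): section is a regular 32-gon, circumradius r=6.5; Combining (union): only the r=6.5 cylinder at (6.5, 14.5) is present, so the union is just that shape — 1 connected region. Overall, the cross-section is a single solid region. The nearest boundary edge runs (12.88, 13.23)→(13.00, 14.50); distance from the point to it = 0.33 mm. The point is inside the cross-section, 0.33 mm from the nearest boundary — within the 0.8 mm shell band (2 × 0.4).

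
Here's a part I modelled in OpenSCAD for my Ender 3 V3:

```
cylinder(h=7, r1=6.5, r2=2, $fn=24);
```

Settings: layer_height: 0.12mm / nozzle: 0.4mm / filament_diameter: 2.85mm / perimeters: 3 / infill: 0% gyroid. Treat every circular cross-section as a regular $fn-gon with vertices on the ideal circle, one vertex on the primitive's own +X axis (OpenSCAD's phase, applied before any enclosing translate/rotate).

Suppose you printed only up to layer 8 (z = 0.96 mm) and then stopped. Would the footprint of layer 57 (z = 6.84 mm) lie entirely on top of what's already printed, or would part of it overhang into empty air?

Compare the two slices. At z = 0.96: the cone: at t=0.137 of its height the radius interpolates to r₁+(r₂−r₁)t = 5.883, giving a regular 24-gon of that circumradius (area = (24/2)·5.883²·sin(360°/24) = 107.49 mm²). At z = 6.84: the cone (r1=6.5→r2=2) has section circumradius 2.103 here — a regular 24-gon (area = (24/2)·2.103²·sin(360°/24) = 13.73 mm²). Checking containment: the cross-section at z = 6.84 is a subset of the cross-section at z = 0.96.

entirely on top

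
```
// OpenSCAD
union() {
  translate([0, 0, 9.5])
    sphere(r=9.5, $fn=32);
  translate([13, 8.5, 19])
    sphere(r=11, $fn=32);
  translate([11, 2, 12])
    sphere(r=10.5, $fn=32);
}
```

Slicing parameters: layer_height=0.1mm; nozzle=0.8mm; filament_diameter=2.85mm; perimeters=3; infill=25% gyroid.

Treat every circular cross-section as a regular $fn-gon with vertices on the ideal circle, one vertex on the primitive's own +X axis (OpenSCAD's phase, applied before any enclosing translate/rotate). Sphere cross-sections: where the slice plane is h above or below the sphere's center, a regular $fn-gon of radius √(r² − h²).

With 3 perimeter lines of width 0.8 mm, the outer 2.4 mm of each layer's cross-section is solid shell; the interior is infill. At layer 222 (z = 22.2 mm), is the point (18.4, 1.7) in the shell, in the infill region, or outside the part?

shell

At z = 22.2 mm: the sphere does not reach this height (|z−center|=12.700 > r=9.5); the sphere at (13, 8.5): section is a regular 32-gon, circumradius = √(r²−h²) = √(11²−3.2²) = 10.524; the r=10.5 sphere at (11, 2) slices to a regular 32-gon of circumradius 2.492 (√(r²−h²) with h=10.2 from center); Combining (union): the r=10.5 sphere at (11, 2) lies entirely inside the r=11 sphere at (13, 8.5), so the union is just the r=11 sphere at (13, 8.5) — 1 connected region. Overall, the cross-section is a single solid region. The nearest boundary edge runs (20.44, 1.06)→(18.85, -0.25); distance from the point to it = 1.79 mm. The point is inside the cross-section, 1.79 mm from the nearest boundary — within the 2.4 mm shell band (3 × 0.8).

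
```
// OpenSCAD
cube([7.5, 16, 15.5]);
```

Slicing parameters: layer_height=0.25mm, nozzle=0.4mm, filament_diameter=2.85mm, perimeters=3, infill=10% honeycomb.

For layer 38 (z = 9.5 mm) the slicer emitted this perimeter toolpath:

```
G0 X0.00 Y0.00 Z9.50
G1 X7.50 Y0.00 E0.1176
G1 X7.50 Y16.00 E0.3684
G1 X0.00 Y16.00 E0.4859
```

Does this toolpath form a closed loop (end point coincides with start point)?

no

Start point (G0): (0.00, 0.00). End point (last G1): the path does not return to the start — open.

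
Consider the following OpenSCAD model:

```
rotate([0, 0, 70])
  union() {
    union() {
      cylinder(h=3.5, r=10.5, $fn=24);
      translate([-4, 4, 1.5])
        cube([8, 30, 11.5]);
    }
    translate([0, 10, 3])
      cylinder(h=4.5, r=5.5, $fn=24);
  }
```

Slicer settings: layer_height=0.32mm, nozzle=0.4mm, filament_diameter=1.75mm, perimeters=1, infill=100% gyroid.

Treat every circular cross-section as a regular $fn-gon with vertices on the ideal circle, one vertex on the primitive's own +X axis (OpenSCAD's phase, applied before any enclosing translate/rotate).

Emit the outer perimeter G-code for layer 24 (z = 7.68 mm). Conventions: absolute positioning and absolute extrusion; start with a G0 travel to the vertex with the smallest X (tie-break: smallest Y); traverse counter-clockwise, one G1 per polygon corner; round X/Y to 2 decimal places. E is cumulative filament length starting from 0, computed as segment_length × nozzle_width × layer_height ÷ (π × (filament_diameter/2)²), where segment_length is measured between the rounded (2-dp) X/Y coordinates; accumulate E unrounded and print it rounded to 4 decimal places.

At z = 7.68 mm: the cylinder does not reach this height (z outside [0, 3.5]); the cube at (-4, 4) (footprint 8×30) is included at this height; Taking the union: only the 8×30 cube at (-4, 4) is present, so the union is just that shape — 1 connected region; the cylinder at (0, 10) does not reach this height (z outside [3, 7.5]); Merging all regions: only that combined region is present, so the union is just that shape — 1 connected region; (whole slice rotated 70° about Z — lengths, areas and connectivity unchanged). The outline is a single polygon with 4 vertices. Extrusion per mm of travel: 0.4 × 0.32 / (π × 0.875²) = 0.053216. Accumulating E over each segment gives final E = 4.0447.

G0 X-33.32 Y7.87 Z7.68
G1 X-5.13 Y-2.39 E1.5964
G1 X-2.39 Y5.13 E2.0224
G1 X-30.58 Y15.39 E3.6188
G1 X-33.32 Y7.87 E4.0447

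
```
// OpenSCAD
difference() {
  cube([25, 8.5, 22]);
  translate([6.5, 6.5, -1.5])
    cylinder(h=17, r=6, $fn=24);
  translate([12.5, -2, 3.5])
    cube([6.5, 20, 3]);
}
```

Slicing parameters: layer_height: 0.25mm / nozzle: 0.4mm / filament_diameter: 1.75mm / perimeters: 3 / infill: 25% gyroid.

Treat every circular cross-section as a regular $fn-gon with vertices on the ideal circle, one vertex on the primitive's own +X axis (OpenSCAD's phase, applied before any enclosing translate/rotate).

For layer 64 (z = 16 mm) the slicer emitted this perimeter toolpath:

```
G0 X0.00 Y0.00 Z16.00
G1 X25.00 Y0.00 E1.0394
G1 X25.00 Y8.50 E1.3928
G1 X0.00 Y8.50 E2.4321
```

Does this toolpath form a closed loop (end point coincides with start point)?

Start point (G0): (0.00, 0.00). End point (last G1): the path does not return to the start — open.

no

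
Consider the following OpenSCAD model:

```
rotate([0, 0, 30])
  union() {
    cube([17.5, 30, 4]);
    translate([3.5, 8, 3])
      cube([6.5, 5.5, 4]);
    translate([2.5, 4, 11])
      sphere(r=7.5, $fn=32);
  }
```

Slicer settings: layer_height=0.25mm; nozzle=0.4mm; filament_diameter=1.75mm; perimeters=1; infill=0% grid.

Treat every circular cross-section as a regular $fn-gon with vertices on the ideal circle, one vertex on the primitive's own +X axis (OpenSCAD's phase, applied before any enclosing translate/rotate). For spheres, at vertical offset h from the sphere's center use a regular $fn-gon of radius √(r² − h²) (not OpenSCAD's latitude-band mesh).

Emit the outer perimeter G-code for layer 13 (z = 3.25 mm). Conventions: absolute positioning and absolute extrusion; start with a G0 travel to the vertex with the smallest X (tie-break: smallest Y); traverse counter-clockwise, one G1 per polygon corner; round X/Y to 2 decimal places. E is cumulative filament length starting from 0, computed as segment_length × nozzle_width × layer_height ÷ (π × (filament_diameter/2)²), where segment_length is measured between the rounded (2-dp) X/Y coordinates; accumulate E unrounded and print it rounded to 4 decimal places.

At z = 3.25 mm: the 17.5×30 cube contributes its full rectangle; the cube at (3.5, 8) (footprint 6.5×5.5) is included at this height; the sphere at (2.5, 4) is absent (|z−center|=7.750 > r=7.5); Merging all regions: the 6.5×5.5 cube at (3.5, 8) lies entirely inside the 17.5×30 cube, so the union is just the 17.5×30 cube — 1 connected region; (whole slice rotated 30° about Z — lengths, areas and connectivity unchanged). The outline is a single polygon with 4 vertices. Extrusion per mm of travel: 0.4 × 0.25 / (π × 0.875²) = 0.041575. Accumulating E over each segment gives final E = 3.9499.

G0 X-15.00 Y25.98 Z3.25
G1 X0.00 Y0.00 E1.2472
G1 X15.16 Y8.75 E1.9750
G1 X0.16 Y34.73 E3.2222
G1 X-15.00 Y25.98 E3.9499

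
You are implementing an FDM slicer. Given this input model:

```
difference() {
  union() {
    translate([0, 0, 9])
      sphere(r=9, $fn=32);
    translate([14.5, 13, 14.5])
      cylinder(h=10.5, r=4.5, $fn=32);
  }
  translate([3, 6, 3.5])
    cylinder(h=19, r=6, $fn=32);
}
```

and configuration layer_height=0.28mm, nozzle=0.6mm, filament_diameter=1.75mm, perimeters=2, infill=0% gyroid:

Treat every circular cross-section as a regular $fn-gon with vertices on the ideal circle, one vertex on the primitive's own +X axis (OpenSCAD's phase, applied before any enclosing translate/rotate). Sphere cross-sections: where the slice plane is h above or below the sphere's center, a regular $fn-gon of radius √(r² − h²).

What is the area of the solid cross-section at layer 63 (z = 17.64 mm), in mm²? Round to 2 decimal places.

At z = 17.64 mm: the sphere: section is a regular 32-gon, circumradius = √(r²−h²) = √(9²−8.64²) = 2.520 (area = (32/2)·2.520²·sin(360°/32) = 19.82 mm²); the r=4.5 cylinder at (14.5, 13) gives a regular 32-gon of circumradius 4.5 (constant along its height) (area = (32/2)·4.500²·sin(360°/32) = 63.21 mm²); Merging all regions: the 2 present regions are separate (no shared area or edge), so areas and boundary lengths simply add and each stays a separate island — area = 83.03 mm²; the r=6 cylinder at (3, 6) gives a regular 32-gon of circumradius 6 (constant along its height) (area = (32/2)·6.000²·sin(360°/32) = 112.37 mm²); Subtracting the remaining from the first: starting from the result so far (83.03 mm²), the r=6 cylinder at (3, 6) partially overlaps it — only the 5.60 mm² overlap (of its 112.37 mm²) is removed, clipping the outline — area = 77.44 mm². Overall, the cross-section has 2 separate islands. Net area = 77.44 mm².

77.44 mm²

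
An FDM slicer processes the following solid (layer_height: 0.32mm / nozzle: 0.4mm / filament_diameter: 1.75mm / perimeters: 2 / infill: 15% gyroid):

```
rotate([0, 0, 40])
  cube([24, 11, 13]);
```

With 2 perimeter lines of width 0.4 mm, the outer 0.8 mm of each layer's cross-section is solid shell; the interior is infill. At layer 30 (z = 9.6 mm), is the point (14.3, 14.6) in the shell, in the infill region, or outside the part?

At z = 9.6 mm: the cube is present — its section is the full 24×11 rectangle; (whole slice rotated 40° about Z — lengths, areas and connectivity unchanged). Overall, the cross-section is a single solid region. Undo the 40° rotation: the query point maps to (20.339, 1.992) in the un-rotated model frame. The nearest boundary edge runs (0.00, 0.00)→(24.00, 0.00); distance from the point to it = 1.99 mm. The point is inside the cross-section and 1.99 mm from the nearest boundary — more than the 0.8 mm shell width (2 × 0.4), so it's in the infill interior.

infill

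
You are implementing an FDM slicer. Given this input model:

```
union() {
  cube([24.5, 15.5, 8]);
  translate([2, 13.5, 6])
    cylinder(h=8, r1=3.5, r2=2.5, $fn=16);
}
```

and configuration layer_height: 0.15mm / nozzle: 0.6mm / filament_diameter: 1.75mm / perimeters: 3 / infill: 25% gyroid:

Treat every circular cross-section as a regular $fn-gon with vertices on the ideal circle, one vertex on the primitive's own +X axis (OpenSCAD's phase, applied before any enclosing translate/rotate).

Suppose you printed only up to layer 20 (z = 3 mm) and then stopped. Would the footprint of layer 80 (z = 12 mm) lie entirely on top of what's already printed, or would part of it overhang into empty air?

Compare the two slices. At z = 3: the 24.5×15.5 cube contributes its full rectangle (area 379.75 mm²); the cone at (2, 13.5) does not reach this height (z outside [6, 14]); Combining (union): only the 24.5×15.5 cube is present, so the union is just that shape — area = 379.75 mm². At z = 12: the cube is not intersected at this z (z outside [0, 8]); the cone at (2, 13.5) (r1=3.5→r2=2.5) has section circumradius 2.750 here — a regular 16-gon (area = (16/2)·2.750²·sin(360°/16) = 23.15 mm²); Taking the union: only the cone at (2, 13.5) is present, so the union is just that shape — area = 23.15 mm². Checking containment: at z = 12 the cross-section extends beyond the z = 3 cross-section by about 3.59 mm².

part overhangs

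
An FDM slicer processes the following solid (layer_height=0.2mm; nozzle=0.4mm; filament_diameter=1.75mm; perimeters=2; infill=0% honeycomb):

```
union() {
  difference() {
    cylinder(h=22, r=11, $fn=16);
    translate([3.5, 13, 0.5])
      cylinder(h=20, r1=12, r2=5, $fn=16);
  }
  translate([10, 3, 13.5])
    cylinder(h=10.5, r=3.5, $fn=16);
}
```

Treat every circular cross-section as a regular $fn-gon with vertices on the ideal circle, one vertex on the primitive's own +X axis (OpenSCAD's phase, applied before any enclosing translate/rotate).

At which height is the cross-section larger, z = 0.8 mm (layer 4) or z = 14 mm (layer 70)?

Layer 4 (z = 0.8): the r=11 cylinder gives a regular 16-gon of circumradius 11 (constant along its height) (area = (16/2)·11.000²·sin(360°/16) = 370.44 mm²); the cone at (3.5, 13): at t=0.015 of its height the radius interpolates to r₁+(r₂−r₁)t = 11.895, giving a regular 16-gon of that circumradius (area = (16/2)·11.895²·sin(360°/16) = 433.17 mm²); Taking the first minus the rest: starting from the r=11 cylinder (370.44 mm²), the cone at (3.5, 13) partially overlaps it — only the 115.78 mm² overlap (of its 433.17 mm²) is removed, clipping the outline — area = 254.66 mm²; the cylinder at (10, 3) is not intersected at this z (z outside [13.5, 24]); Taking the union: only the result so far is present, so the union is just that shape — area = 254.66 mm². So its area = 254.66 mm². Layer 70 (z = 14): the r=11 cylinder gives a regular 16-gon of circumradius 11 (constant along its height) (area = (16/2)·11.000²·sin(360°/16) = 370.44 mm²); the cone at (3.5, 13): at t=0.675 of its height the radius interpolates to r₁+(r₂−r₁)t = 7.275, giving a regular 16-gon of that circumradius (area = (16/2)·7.275²·sin(360°/16) = 162.03 mm²); Subtracting the remaining from the first: starting from the r=11 cylinder (370.44 mm²), the cone at (3.5, 13) partially overlaps it — only the 36.54 mm² overlap (of its 162.03 mm²) is removed, clipping the outline — area = 333.90 mm²; the r=3.5 cylinder at (10, 3) contributes a regular 16-gon of circumradius 3.5 (area = (16/2)·3.500²·sin(360°/16) = 37.50 mm²); Taking the union: the regions partially overlap — summed areas 371.40 mm² minus the doubly-counted overlap 20.37 mm² gives 351.03 mm² — area = 351.03 mm². So its area = 351.03 mm². Layer 70 is larger (351.03 vs 254.66 mm²).

layer 70 (z = 14 mm)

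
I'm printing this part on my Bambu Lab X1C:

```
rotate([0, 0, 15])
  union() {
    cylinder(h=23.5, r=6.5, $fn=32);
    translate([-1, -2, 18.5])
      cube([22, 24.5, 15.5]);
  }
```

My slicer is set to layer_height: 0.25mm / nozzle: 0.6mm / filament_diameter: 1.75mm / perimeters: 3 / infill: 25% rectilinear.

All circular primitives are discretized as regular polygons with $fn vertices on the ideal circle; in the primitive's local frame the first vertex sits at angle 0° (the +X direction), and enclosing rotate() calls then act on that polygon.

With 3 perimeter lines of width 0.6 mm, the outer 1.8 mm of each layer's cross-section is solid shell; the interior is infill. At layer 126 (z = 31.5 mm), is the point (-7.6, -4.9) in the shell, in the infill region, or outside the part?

At z = 31.5 mm: the cylinder is absent (z outside [0, 23.5]); the 22×24.5 cube at (-1, -2) contributes its full rectangle; Combining (union): only the 22×24.5 cube at (-1, -2) is present, so the union is just that shape — 1 connected region; (whole slice rotated 15° about Z — lengths, areas and connectivity unchanged). Overall, the cross-section is a single solid region. Undo the 15° rotation: the query point maps to (-8.609, -2.766) in the un-rotated model frame. The nearest boundary edge runs (-1.00, -2.00)→(21.00, -2.00); distance from the point to it = 7.65 mm. The point is not inside any of the regions above, so it lies outside the cross-section (7.65 mm from the nearest boundary).

outside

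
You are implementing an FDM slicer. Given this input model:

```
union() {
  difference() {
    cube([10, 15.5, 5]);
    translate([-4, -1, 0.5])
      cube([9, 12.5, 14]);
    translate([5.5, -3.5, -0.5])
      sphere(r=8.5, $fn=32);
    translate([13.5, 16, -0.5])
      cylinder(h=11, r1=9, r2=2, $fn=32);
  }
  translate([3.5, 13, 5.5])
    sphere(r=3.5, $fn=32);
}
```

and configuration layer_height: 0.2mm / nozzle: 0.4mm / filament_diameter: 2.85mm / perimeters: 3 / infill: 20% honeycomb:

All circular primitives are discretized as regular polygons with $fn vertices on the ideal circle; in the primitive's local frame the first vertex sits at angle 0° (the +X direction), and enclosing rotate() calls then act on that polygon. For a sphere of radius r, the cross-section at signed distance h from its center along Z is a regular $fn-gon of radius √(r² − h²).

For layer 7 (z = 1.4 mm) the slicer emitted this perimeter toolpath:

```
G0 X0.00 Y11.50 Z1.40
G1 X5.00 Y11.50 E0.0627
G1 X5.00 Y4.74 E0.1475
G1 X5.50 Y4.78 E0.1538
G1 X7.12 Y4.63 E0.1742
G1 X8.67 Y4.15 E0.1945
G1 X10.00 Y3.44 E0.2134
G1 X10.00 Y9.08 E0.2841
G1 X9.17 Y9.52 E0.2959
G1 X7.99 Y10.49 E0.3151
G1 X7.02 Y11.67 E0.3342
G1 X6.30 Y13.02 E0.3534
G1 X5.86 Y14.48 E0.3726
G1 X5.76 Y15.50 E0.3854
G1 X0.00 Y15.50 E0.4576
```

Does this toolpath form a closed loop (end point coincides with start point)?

no

Start point (G0): (0.00, 11.50). End point (last G1): the path does not return to the start — open.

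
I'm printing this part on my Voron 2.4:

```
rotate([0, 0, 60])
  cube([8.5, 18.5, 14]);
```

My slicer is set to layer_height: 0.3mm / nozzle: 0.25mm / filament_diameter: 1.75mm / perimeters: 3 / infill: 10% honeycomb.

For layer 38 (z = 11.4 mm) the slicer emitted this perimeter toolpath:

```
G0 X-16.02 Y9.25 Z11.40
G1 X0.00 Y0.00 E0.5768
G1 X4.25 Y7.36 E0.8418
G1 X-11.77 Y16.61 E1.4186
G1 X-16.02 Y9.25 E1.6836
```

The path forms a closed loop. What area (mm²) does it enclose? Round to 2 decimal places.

157.22 mm²

Apply the shoelace formula to the sequence of (X, Y) vertices; enclosed area = 157.22 mm².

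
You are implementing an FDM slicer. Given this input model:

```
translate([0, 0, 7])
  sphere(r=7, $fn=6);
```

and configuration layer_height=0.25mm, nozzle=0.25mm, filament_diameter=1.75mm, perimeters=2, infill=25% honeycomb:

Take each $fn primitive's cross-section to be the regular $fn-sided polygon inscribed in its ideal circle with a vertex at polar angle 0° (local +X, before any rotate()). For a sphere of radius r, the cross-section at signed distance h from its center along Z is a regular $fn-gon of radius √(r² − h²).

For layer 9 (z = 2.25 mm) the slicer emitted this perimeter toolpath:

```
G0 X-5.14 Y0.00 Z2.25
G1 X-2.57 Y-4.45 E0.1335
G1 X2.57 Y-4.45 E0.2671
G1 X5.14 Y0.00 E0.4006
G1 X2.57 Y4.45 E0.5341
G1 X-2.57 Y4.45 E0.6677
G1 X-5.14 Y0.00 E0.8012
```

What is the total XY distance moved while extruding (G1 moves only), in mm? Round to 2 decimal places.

Sum the Euclidean lengths of each G1 segment: total = 30.84 mm.

30.84 mm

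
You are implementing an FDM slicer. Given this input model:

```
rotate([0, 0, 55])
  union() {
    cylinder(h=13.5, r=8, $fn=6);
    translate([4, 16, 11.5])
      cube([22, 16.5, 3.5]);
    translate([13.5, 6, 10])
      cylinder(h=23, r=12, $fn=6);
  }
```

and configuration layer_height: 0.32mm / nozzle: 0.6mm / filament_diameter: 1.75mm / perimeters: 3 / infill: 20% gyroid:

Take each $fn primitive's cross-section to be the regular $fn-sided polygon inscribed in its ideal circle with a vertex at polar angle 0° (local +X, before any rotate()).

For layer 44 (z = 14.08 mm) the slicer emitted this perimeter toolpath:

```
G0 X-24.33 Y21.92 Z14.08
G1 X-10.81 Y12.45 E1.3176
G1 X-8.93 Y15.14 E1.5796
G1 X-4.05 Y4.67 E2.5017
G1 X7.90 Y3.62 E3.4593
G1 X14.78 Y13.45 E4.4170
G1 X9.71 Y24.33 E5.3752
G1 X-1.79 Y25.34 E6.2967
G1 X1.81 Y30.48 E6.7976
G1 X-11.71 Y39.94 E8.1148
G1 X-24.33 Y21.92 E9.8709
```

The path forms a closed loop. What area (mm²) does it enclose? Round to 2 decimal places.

Apply the shoelace formula to the sequence of (X, Y) vertices; enclosed area = 732.41 mm².

732.41 mm²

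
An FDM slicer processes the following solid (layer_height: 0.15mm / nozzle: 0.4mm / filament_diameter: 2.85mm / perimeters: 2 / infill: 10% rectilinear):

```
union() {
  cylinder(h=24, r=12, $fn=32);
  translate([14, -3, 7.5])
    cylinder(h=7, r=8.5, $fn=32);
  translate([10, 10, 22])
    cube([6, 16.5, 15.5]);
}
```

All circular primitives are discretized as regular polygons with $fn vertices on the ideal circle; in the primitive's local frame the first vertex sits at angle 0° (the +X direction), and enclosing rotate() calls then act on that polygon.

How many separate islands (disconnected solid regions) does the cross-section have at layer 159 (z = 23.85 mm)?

At z = 23.85 mm: the r=12 cylinder contributes a regular 32-gon of circumradius 12; the cylinder at (14, -3) is not intersected at this z (z outside [7.5, 14.5]); the cube at (10, 10) (footprint 6×16.5) is included at this height; Merging all regions: the 2 present regions are separate (no shared area or edge), so areas and boundary lengths simply add and each stays a separate island — 2 connected regions. Overall, the cross-section has 2 separate islands. Island count = 2.

2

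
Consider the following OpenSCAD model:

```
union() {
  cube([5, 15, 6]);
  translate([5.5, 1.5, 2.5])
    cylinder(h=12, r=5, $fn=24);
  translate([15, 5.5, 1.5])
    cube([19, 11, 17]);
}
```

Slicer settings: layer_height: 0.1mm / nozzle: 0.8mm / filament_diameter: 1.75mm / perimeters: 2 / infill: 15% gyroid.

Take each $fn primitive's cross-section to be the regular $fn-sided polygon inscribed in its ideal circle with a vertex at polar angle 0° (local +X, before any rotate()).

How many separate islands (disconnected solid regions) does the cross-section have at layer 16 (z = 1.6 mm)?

At z = 1.6 mm: the cube (footprint 5×15) is included at this height; the cylinder at (5.5, 1.5) is absent (z outside [2.5, 14.5]); the cube at (15, 5.5) is present — its section is the full 19×11 rectangle; Combining (union): the 2 present regions are separate (no shared area or edge), so areas and boundary lengths simply add and each stays a separate island — 2 connected regions. Overall, the cross-section has 2 separate islands. Island count = 2.

2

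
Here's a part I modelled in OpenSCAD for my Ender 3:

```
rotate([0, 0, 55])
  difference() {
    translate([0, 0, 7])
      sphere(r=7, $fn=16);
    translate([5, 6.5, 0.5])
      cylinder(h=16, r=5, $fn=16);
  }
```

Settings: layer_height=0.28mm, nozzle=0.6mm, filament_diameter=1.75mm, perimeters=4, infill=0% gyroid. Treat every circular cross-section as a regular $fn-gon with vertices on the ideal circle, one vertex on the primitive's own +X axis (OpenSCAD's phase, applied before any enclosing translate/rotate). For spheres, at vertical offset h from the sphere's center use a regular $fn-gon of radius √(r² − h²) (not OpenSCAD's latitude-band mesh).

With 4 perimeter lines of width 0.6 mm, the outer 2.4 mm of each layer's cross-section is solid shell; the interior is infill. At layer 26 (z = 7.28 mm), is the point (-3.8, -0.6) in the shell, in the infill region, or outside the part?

infill

At z = 7.28 mm: the r=7 sphere contributes a regular 16-gon of circumradius √(7²−0.28²) = 6.994; the cylinder at (5, 6.5): section is a regular 16-gon, circumradius r=5; Subtracting the remaining from the first: starting from the r=7 sphere, the r=5 cylinder at (5, 6.5) partially overlaps it — only the 21.01 mm² overlap (of its 76.54 mm²) is removed, clipping the outline — 1 connected region; (whole slice rotated 55° about Z — lengths, areas and connectivity unchanged). Overall, the cross-section is a single solid region. Undo the 55° rotation: the query point maps to (-2.671, 2.769) in the un-rotated model frame. The nearest boundary edge runs (-4.95, 4.95)→(-2.68, 6.46); distance from the point to it = 3.07 mm. The point is inside the cross-section and 3.07 mm from the nearest boundary — more than the 2.4 mm shell width (4 × 0.6), so it's in the infill interior.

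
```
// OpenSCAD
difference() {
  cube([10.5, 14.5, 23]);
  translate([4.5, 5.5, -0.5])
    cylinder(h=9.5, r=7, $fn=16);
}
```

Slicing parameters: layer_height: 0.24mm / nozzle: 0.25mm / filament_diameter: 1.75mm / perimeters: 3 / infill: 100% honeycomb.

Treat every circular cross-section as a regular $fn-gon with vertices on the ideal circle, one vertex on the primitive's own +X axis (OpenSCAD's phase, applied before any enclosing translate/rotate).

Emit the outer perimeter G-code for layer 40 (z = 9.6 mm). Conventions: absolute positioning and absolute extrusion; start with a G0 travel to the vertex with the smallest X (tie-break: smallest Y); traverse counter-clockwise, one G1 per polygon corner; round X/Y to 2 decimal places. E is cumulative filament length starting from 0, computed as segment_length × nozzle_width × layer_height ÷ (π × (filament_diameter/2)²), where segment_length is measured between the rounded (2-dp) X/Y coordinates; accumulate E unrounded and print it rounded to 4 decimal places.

At z = 9.6 mm: the cube is present — its section is the full 10.5×14.5 rectangle; the cylinder at (4.5, 5.5) is absent (z outside [-0.5, 9]); Taking the first minus the rest: none of the subtracted shapes is present at this height, so the 10.5×14.5 cube is unchanged — 1 connected region. The outline is a single polygon with 4 vertices. Extrusion per mm of travel: 0.25 × 0.24 / (π × 0.875²) = 0.024945. Accumulating E over each segment gives final E = 1.2473.

G0 X0.00 Y0.00 Z9.60
G1 X10.50 Y0.00 E0.2619
G1 X10.50 Y14.50 E0.6236
G1 X0.00 Y14.50 E0.8856
G1 X0.00 Y0.00 E1.2473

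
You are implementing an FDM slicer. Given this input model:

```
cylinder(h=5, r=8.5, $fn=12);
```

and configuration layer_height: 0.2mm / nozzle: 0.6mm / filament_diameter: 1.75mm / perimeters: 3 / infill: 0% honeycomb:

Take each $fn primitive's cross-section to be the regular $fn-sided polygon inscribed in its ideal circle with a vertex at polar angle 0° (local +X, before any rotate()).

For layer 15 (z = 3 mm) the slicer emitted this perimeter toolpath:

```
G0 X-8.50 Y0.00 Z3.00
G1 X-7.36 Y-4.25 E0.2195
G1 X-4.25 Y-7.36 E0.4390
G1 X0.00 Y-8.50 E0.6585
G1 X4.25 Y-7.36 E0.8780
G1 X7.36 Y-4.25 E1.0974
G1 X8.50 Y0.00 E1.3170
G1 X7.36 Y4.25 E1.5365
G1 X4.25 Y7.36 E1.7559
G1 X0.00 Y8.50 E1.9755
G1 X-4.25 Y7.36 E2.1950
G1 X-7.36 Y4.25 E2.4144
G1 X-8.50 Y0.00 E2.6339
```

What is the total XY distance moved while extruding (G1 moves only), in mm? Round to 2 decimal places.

Sum the Euclidean lengths of each G1 segment: total = 52.79 mm.

52.79 mm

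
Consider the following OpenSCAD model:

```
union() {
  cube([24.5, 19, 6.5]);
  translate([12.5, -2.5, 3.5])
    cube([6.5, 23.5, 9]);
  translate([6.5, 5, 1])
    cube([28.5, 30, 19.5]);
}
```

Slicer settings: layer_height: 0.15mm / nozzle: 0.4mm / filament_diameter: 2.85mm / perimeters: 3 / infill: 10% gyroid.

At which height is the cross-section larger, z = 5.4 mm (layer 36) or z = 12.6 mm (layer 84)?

layer 36 (z = 5.4 mm)

Layer 36 (z = 5.4): the cube is present — its section is the full 24.5×19 rectangle (area 465.50 mm²); the cube at (12.5, -2.5) is present — its section is the full 6.5×23.5 rectangle (area 152.75 mm²); the 28.5×30 cube at (6.5, 5) contributes its full rectangle (area 855.00 mm²); Merging all regions: the regions partially overlap — summed areas 1473.25 mm² minus the doubly-counted overlap 388.50 mm² gives 1084.75 mm² — area = 1084.75 mm². So its area = 1084.75 mm². Layer 84 (z = 12.6): the cube does not reach this height (z outside [0, 6.5]); the cube at (12.5, -2.5) does not reach this height (z outside [3.5, 12.5]); the cube at (6.5, 5) is present — its section is the full 28.5×30 rectangle (area 855.00 mm²); Merging all regions: only the 28.5×30 cube at (6.5, 5) is present, so the union is just that shape — area = 855.00 mm². So its area = 855.00 mm². Layer 36 is larger (1084.75 vs 855.00 mm²).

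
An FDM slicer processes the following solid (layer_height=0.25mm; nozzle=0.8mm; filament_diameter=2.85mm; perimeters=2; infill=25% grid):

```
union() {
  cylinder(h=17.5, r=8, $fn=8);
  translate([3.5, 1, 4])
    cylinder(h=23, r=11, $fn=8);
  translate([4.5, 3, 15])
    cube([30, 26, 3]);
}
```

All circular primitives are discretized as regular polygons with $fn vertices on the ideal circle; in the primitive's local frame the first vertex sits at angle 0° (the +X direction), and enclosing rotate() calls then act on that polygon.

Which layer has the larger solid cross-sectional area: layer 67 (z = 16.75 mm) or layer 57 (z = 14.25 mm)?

layer 67 (z = 16.75 mm)

Layer 67 (z = 16.75): the r=8 cylinder gives a regular 8-gon of circumradius 8 (constant along its height) (area = (8/2)·8.000²·sin(360°/8) = 181.02 mm²); the r=11 cylinder at (3.5, 1) gives a regular 8-gon of circumradius 11 (constant along its height) (area = (8/2)·11.000²·sin(360°/8) = 342.24 mm²); the 30×26 cube at (4.5, 3) contributes its full rectangle (area 780.00 mm²); Combining (union): the regions partially overlap — summed areas 1303.26 mm² minus the doubly-counted overlap 230.33 mm² gives 1072.93 mm² — area = 1072.93 mm². So its area = 1072.93 mm². Layer 57 (z = 14.25): the cylinder: section is a regular 8-gon, circumradius r=8 (area = (8/2)·8.000²·sin(360°/8) = 181.02 mm²); the cylinder at (3.5, 1): section is a regular 8-gon, circumradius r=11 (area = (8/2)·11.000²·sin(360°/8) = 342.24 mm²); the cube at (4.5, 3) is not intersected at this z (z outside [15, 18]); Taking the union: the regions partially overlap — summed areas 523.26 mm² minus the doubly-counted overlap 174.74 mm² gives 348.52 mm² — area = 348.52 mm². So its area = 348.52 mm². Layer 67 is larger (1072.93 vs 348.52 mm²).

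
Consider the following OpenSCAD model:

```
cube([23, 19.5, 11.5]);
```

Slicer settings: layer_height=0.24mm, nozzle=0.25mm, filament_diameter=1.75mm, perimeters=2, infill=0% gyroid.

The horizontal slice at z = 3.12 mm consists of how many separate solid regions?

1

At z = 3.12 mm: the 23×19.5 cube contributes its full rectangle. The result has 1 disconnected region.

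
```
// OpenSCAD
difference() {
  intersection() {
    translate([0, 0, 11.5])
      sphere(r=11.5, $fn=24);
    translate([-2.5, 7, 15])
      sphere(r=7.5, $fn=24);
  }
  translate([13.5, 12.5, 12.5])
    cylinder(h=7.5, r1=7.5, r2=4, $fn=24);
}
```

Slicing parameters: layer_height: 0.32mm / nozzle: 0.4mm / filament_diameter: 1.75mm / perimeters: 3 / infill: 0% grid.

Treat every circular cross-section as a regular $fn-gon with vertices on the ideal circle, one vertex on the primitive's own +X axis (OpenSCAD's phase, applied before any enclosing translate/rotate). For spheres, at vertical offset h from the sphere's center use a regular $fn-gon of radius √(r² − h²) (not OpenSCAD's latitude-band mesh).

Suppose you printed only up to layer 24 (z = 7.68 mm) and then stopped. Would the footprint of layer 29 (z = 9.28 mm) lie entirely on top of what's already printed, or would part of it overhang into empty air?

part overhangs

Compare the two slices. At z = 7.68: the r=11.5 sphere contributes a regular 24-gon of circumradius √(11.5²−3.82²) = 10.847 (area = (24/2)·10.847²·sin(360°/24) = 365.42 mm²); the r=7.5 sphere at (-2.5, 7) contributes a regular 24-gon of circumradius √(7.5²−7.32²) = 1.633 (area = (24/2)·1.633²·sin(360°/24) = 8.29 mm²); Keeping only the common overlap: the r=7.5 sphere at (-2.5, 7) lies inside the r=11.5 sphere, so the common part is the r=7.5 sphere at (-2.5, 7) itself — area = 8.29 mm²; the cone at (13.5, 12.5) is not intersected at this z (z outside [12.5, 20]); Subtracting the remaining from the first: none of the subtracted shapes is present at this height, so the result so far is unchanged — area = 8.29 mm². At z = 9.28: the r=11.5 sphere contributes a regular 24-gon of circumradius √(11.5²−2.22²) = 11.284 (area = (24/2)·11.284²·sin(360°/24) = 395.44 mm²); the r=7.5 sphere at (-2.5, 7) slices to a regular 24-gon of circumradius 4.851 (√(r²−h²) with h=5.72 from center) (area = (24/2)·4.851²·sin(360°/24) = 73.09 mm²); Taking the intersection: the r=7.5 sphere at (-2.5, 7) partially overlaps the r=11.5 sphere; clipping to the common part keeps 67.77 mm² — area = 67.77 mm²; the cone at (13.5, 12.5) is not intersected at this z (z outside [12.5, 20]); After the difference (first − rest): none of the subtracted shapes is present at this height, so the result so far is unchanged — area = 67.77 mm². Checking containment: at z = 9.28 the cross-section extends beyond the z = 7.68 cross-section by about 59.48 mm².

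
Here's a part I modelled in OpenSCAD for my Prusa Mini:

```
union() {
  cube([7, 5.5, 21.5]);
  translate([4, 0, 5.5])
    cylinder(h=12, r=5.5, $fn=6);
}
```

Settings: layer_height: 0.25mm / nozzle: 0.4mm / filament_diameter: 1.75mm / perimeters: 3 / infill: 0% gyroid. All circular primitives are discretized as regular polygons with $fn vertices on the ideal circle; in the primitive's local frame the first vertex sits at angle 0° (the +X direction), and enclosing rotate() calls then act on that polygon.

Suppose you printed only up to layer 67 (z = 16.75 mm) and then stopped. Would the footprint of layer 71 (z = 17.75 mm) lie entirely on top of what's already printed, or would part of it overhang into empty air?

entirely on top

Compare the two slices. At z = 16.75: the cube (footprint 7×5.5) is included at this height (area 38.50 mm²); the cylinder at (4, 0): section is a regular 6-gon, circumradius r=5.5 (area = (6/2)·5.500²·sin(360°/6) = 78.59 mm²); Taking the union: the regions partially overlap — summed areas 117.09 mm² minus the doubly-counted overlap 31.93 mm² gives 85.16 mm² — area = 85.16 mm². At z = 17.75: the 7×5.5 cube contributes its full rectangle (area 38.50 mm²); the cylinder at (4, 0) is not intersected at this z (z outside [5.5, 17.5]); Taking the union: only the 7×5.5 cube is present, so the union is just that shape — area = 38.50 mm². Checking containment: the cross-section at z = 17.75 is a subset of the cross-section at z = 16.75.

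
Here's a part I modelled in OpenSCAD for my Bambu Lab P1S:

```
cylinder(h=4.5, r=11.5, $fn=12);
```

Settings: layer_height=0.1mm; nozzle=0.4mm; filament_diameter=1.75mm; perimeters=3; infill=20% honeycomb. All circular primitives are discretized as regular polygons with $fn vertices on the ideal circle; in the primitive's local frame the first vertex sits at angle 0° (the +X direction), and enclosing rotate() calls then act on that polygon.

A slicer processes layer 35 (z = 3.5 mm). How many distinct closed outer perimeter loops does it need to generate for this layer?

At z = 3.5 mm: the r=11.5 cylinder gives a regular 12-gon of circumradius 11.5 (constant along its height). The result has 1 disconnected region.

1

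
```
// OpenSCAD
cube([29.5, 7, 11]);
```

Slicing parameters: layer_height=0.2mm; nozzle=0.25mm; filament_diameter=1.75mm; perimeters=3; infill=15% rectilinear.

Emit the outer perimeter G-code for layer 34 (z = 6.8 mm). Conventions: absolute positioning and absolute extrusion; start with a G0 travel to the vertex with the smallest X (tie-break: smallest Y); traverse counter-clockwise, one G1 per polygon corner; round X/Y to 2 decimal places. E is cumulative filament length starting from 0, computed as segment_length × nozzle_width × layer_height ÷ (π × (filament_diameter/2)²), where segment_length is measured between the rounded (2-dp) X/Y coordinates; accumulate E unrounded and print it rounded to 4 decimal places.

At z = 6.8 mm: the cube (footprint 29.5×7) is included at this height. The outline is a single polygon with 4 vertices. Extrusion per mm of travel: 0.25 × 0.2 / (π × 0.875²) = 0.020788. Accumulating E over each segment gives final E = 1.5175.

G0 X0.00 Y0.00 Z6.80
G1 X29.50 Y0.00 E0.6132
G1 X29.50 Y7.00 E0.7587
G1 X0.00 Y7.00 E1.3720
G1 X0.00 Y0.00 E1.5175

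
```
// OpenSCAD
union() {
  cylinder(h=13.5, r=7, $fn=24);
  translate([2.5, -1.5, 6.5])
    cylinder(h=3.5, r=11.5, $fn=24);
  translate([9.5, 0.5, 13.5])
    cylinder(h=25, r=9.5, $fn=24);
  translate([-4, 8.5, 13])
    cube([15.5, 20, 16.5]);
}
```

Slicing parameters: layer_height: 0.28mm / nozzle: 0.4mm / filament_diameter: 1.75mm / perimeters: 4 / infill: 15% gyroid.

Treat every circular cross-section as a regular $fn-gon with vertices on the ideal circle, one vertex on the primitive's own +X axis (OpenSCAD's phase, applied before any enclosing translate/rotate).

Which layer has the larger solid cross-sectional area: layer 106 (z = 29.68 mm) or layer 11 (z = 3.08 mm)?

Layer 106 (z = 29.68): the cylinder does not reach this height (z outside [0, 13.5]); the cylinder at (2.5, -1.5) is not intersected at this z (z outside [6.5, 10]); the r=9.5 cylinder at (9.5, 0.5) gives a regular 24-gon of circumradius 9.5 (constant along its height) (area = (24/2)·9.500²·sin(360°/24) = 280.30 mm²); the cube at (-4, 8.5) is absent (z outside [13, 29.5]); Taking the union: only the r=9.5 cylinder at (9.5, 0.5) is present, so the union is just that shape — area = 280.30 mm². So its area = 280.30 mm². Layer 11 (z = 3.08): the cylinder: section is a regular 24-gon, circumradius r=7 (area = (24/2)·7.000²·sin(360°/24) = 152.19 mm²); the cylinder at (2.5, -1.5) is not intersected at this z (z outside [6.5, 10]); the cylinder at (9.5, 0.5) is not intersected at this z (z outside [13.5, 38.5]); the cube at (-4, 8.5) is absent (z outside [13, 29.5]); Taking the union: only the r=7 cylinder is present, so the union is just that shape — area = 152.19 mm². So its area = 152.19 mm². Layer 106 is larger (280.30 vs 152.19 mm²).

layer 106 (z = 29.68 mm)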